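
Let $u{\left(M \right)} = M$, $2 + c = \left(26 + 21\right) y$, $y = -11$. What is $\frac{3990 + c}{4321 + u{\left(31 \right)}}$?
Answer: $\frac{3471}{4352} \approx 0.79756$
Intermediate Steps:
$c = -519$ ($c = -2 + \left(26 + 21\right) \left(-11\right) = -2 + 47 \left(-11\right) = -2 - 517 = -519$)
$\frac{3990 + c}{4321 + u{\left(31 \right)}} = \frac{3990 - 519}{4321 + 31} = \frac{3471}{4352}$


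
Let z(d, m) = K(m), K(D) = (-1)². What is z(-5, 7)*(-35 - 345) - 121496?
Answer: -121876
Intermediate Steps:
K(D) = 1
z(d, m) = 1
z(-5, 7)*(-35 - 345) - 121496 = 1*(-35 - 345) - 121496 = 1*(-380) - 121496 = -380 - 121496 = -121876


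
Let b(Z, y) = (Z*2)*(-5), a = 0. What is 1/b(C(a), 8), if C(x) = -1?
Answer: ⅒ ≈ 0.10000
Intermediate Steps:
b(Z, y) = -10*Z (b(Z, y) = (2*Z)*(-5) = -10*Z)
1/b(C(a), 8) = 1/(-10*(-1)) = 1/10 = ⅒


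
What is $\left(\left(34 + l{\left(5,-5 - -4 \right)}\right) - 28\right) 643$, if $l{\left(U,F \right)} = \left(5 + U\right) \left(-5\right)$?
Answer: $-28292$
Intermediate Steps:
$l{\left(U,F \right)} = -25 - 5 U$
$\left(\left(34 + l{\left(5,-5 - -4 \right)}\right) - 28\right) 643 = \left(\left(34 - 50\right) - 28\right) 643 = \left(-16 - 28\right) 643 = \left(-44\right) 643 = -28292$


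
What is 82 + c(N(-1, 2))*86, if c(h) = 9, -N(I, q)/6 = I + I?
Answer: 856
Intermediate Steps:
N(I, q) = -12*I (N(I, q) = -6*(I + I) = -12*I)
82 + c(N(-1, 2))*86 = 82 + 9*86 = 82 + 774 = 856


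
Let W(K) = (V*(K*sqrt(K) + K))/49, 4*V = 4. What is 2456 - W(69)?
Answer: 120275/49 - 69*sqrt(69)/49 ≈ 2442.9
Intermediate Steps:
V = 1 (V = (1/4)*4 = 1)
W(K) = K/49 + K**(3/2)/49 (W(K) = (1*(K*sqrt(K) + K))/49 = (1*(K**(3/2) + K))*(1/49) = (1*(K + K**(3/2)))*(1/49) = (K + K**(3/2))*(1/49) = K/49 + K**(3/2)/49)
2456 - W(69) = 2456 - ((1/49)*69 + 69**(3/2)/49) = 2456 - (69/49 + (69*sqrt(69))/49) = 2456 - (69/49 + 69*sqrt(69)/49) = 2456 + (-69/49 - 69*sqrt(69)/49) = 120275/49 - 69*sqrt(69)/49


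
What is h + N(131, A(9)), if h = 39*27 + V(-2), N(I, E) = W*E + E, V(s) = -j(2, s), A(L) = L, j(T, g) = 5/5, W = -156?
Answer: -343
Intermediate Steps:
j(T, g) = 1 (j(T, g) = 5*(⅕) = 1)
V(s) = -1 (V(s) = -1*1 = -1)
N(I, E) = -155*E (N(I, E) = -156*E + E = -155*E)
h = 1052 (h = 39*27 - 1 = 1053 - 1 = 1052)
h + N(131, A(9)) = 1052 - 155*9 = 1052 - 1395 = -343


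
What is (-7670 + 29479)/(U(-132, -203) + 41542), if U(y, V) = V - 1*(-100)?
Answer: 21809/41439 ≈ 0.52629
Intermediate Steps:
U(y, V) = 100 + V (U(y, V) = V + 100 = 100 + V)
(-7670 + 29479)/(U(-132, -203) + 41542) = (-7670 + 29479)/((100 - 203) + 41542) = 21809/(-103 + 41542) = 21809/41439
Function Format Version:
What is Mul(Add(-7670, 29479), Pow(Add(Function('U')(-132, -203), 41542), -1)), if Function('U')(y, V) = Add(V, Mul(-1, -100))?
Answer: Rational(21809, 41439) ≈ 0.52629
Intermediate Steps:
Function('U')(y, V) = Add(100, V) (Function('U')(y, V) = Add(V, 100) = Add(100, V))
Mul(Add(-7670, 29479), Pow(Add(Function('U')(-132, -203), 41542), -1)) = Mul(Add(-7670, 29479), Pow(Add(Add(100, -203), 41542), -1)) = Mul(21809, Pow(Add(-103, 41542), -1)) = Mul(21809, Pow(41439, -1)) = Mul(21809, Rational(1, 41439)) = Rational(21809, 41439)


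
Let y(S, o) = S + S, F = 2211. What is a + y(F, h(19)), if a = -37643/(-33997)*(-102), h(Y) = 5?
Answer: 146495148/33997 ≈ 4309.1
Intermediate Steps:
y(S, o) = 2*S
a = -3839586/33997 (a = -37643*(-1/33997)*(-102) = (37643/33997)*(-102) = -3839586/33997 ≈ -112.94)
a + y(F, h(19)) = -3839586/33997 + 2*2211 = -3839586/33997 + 4422 = 146495148/33997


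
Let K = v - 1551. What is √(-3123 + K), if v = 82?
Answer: 4*I*√287 ≈ 67.764*I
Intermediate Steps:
K = -1469 (K = 82 - 1551 = -1469)
√(-3123 + K) = √(-3123 - 1469) = √(-4592) = 4*I*√287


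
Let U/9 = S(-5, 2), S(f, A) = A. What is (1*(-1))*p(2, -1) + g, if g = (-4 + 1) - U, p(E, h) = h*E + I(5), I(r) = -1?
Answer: -18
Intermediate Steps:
U = 18 (U = 9*2 = 18)
p(E, h) = -1 + E*h (p(E, h) = h*E - 1 = E*h - 1 = -1 + E*h)
g = -21 (g = (-4 + 1) - 1*18 = -3 - 18 = -21)
(1*(-1))*p(2, -1) + g = (1*(-1))*(-1 + 2*(-1)) - 21 = -(-1 - 2) - 21 = -1*(-3) - 21 = 3 - 21 = -18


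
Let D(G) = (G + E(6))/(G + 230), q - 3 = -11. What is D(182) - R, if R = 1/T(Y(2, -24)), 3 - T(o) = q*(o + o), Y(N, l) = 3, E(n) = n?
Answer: 2294/5253 ≈ 0.43670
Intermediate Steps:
q = -8 (q = 3 - 11 = -8)
D(G) = (6 + G)/(230 + G) (D(G) = (G + 6)/(G + 230) = (6 + G)/(230 + G))
T(o) = 3 + 16*o (T(o) = 3 - (-8)*(o + o) = 3 - (-8)*2*o = 3 - (-16)*o = 3 + 16*o)
R = 1/51 (R = 1/(3 + 16*3) = 1/(3 + 48) = 1/51 ≈ 0.019608)
D(182) - R = (6 + 182)/(230 + 182) - 1*1/51 = 188/412 - 1/51 = (1/412)*188 - 1/51 = 47/103 - 1/51 = 2294/5253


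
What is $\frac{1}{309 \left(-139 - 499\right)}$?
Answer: $- \frac{1}{197142} \approx -5.0725 \cdot 10^{-6}$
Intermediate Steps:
$\frac{1}{309 \left(-139 - 499\right)} = \frac{1}{309 \left(-638\right)} = \frac{1}{-197142} = - \frac{1}{197142}$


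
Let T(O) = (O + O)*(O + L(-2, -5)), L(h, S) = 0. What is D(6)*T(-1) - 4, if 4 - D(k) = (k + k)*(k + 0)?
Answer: -140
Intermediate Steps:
D(k) = 4 - 2*k² (D(k) = 4 - (k + k)*(k + 0) = 4 - 2*k*k = 4 - 2*k²)
T(O) = 2*O² (T(O) = (O + O)*(O + 0) = (2*O)*O = 2*O²)
D(6)*T(-1) - 4 = (4 - 2*6²)*(2*(-1)²) - 4 = (4 - 2*36)*(2*1) - 4 = (4 - 72)*2 - 4 = -68*2 - 4 = -136 - 4 = -140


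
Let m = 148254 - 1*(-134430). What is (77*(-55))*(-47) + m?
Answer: 481729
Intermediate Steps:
m = 282684 (m = 148254 + 134430 = 282684)
(77*(-55))*(-47) + m = (77*(-55))*(-47) + 282684 = -4235*(-47) + 282684 = 199045 + 282684 = 481729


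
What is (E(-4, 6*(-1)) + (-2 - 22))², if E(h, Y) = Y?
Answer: 900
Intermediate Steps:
(E(-4, 6*(-1)) + (-2 - 22))² = (6*(-1) + (-2 - 22))² = (-6 - 24)² = (-30)² = 900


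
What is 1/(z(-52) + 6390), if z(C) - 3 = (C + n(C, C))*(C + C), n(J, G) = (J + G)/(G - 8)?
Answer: 15/174311 ≈ 8.6053e-5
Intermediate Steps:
n(J, G) = (G + J)/(-8 + G)
z(C) = 3 + 2*C*(C + 2*C/(-8 + C)) (z(C) = 3 + (C + (C + C)/(-8 + C))*(C + C) = 3 + (C + (2*C)/(-8 + C))*(2*C) = 3 + (C + 2*C/(-8 + C))*(2*C) = 3 + 2*C*(C + 2*C/(-8 + C)))
1/(z(-52) + 6390) = 1/((4*(-52)² + (-8 - 52)*(3 + 2*(-52)²))/(-8 - 52) + 6390) = 1/((4*2704 - 60*(3 + 2*2704))/(-60) + 6390) = 1/(-(10816 - 60*(3 + 5408))/60 + 6390) = 1/(-(10816 - 60*5411)/60 + 6390) = 1/(-(10816 - 324660)/60 + 6390) = 1/(-1/60*(-313844) + 6390) = 1/(78461/15 + 6390) = 1/(174311/15) = 15/174311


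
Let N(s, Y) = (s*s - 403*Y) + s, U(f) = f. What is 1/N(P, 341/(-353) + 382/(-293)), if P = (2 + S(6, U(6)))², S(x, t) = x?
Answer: 103429/524872517 ≈ 0.00019706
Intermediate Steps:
P = 64 (P = (2 + 6)² = 8² = 64)
N(s, Y) = s + s² - 403*Y (N(s, Y) = (s² - 403*Y) + s = s + s² - 403*Y)
1/N(P, 341/(-353) + 382/(-293)) = 1/(64 + 64² - 403*(341/(-353) + 382/(-293))) = 1/(64 + 4096 - 403*(341*(-1/353) + 382*(-1/293))) = 1/(64 + 4096 - 403*(-341/353 - 382/293)) = 1/(64 + 4096 - 403*(-234759/103429)) = 1/(64 + 4096 + 94607877/103429) = 1/(524872517/103429) = 103429/524872517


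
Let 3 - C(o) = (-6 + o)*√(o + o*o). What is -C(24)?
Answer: -3 + 180*√6 ≈ 437.91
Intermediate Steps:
C(o) = 3 - √(o + o²)*(-6 + o) (C(o) = 3 - (-6 + o)*√(o + o*o) = 3 - (-6 + o)*√(o + o²) = 3 - √(o + o²)*(-6 + o))
-C(24) = -(3 + 6*√(24*(1 + 24)) - 1*24*√(24*(1 + 24))) = -(3 + 6*√(24*25) - 1*24*√(24*25)) = -(3 + 6*√600 - 1*24*√600) = -(3 + 6*(10*√6) - 1*24*10*√6) = -(3 + 60*√6 - 240*√6) = -(3 - 180*√6) = -3 + 180*√6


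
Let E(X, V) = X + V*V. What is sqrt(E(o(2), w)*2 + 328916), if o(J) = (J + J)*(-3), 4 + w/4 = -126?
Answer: 2*sqrt(217423) ≈ 932.57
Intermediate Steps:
w = -520 (w = -16 + 4*(-126) = -16 - 504 = -520)
o(J) = -6*J (o(J) = (2*J)*(-3) = -6*J)
E(X, V) = X + V**2
sqrt(E(o(2), w)*2 + 328916) = sqrt((-6*2 + (-520)**2)*2 + 328916) = sqrt((-12 + 270400)*2 + 328916) = sqrt(270388*2 + 328916) = sqrt(540776 + 328916) = sqrt(869692) = 2*sqrt(217423)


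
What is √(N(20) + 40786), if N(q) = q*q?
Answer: √41186 ≈ 202.94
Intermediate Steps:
N(q) = q²
√(N(20) + 40786) = √(20² + 40786) = √(400 + 40786) = √41186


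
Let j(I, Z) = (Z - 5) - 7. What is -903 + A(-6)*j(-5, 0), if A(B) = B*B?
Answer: -1335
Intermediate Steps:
A(B) = B²
j(I, Z) = -12 + Z (j(I, Z) = (-5 + Z) - 7 = -12 + Z)
-903 + A(-6)*j(-5, 0) = -903 + (-6)²*(-12 + 0) = -903 + 36*(-12) = -903 - 432 = -1335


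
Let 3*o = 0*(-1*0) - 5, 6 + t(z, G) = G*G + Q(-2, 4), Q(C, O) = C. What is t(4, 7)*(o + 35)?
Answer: 4100/3 ≈ 1366.7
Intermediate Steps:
t(z, G) = -8 + G² (t(z, G) = -6 + (G*G - 2) = -6 + (G² - 2) = -6 + (-2 + G²) = -8 + G²)
o = -5/3 (o = (0*(-1*0) - 5)/3 = (0*0 - 5)/3 = (0 - 5)/3 = (⅓)*(-5) = -5/3 ≈ -1.6667)
t(4, 7)*(o + 35) = (-8 + 7²)*(-5/3 + 35) = (-8 + 49)*(100/3) = 41*(100/3) = 4100/3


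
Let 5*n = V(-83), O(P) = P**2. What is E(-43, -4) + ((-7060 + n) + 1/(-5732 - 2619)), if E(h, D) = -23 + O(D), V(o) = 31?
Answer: -294823709/41755 ≈ -7060.8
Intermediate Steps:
n = 31/5 (n = (1/5)*31 = 31/5 ≈ 6.2000)
E(h, D) = -23 + D**2
E(-43, -4) + ((-7060 + n) + 1/(-5732 - 2619)) = (-23 + (-4)**2) + ((-7060 + 31/5) + 1/(-5732 - 2619)) = (-23 + 16) + (-35269/5 + 1/(-8351)) = -7 + (-35269/5 - 1/8351) = -7 - 294531424/41755 = -294823709/41755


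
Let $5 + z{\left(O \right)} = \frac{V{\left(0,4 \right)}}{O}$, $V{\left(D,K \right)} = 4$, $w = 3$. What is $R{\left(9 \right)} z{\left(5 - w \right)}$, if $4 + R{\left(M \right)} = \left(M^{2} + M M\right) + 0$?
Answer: $-474$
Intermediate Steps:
$R{\left(M \right)} = -4 + 2 M^{2}$ ($R{\left(M \right)} = -4 + \left(\left(M^{2} + M M\right) + 0\right) = -4 + \left(\left(M^{2} + M^{2}\right) + 0\right) = -4 + \left(2 M^{2} + 0\right) = -4 + 2 M^{2}$)
$z{\left(O \right)} = -5 + \frac{4}{O}$
$R{\left(9 \right)} z{\left(5 - w \right)} = \left(-4 + 2 \cdot 9^{2}\right) \left(-5 + \frac{4}{5 - 3}\right) = \left(-4 + 2 \cdot 81\right) \left(-5 + \frac{4}{5 - 3}\right) = \left(-4 + 162\right) \left(-5 + \frac{4}{2}\right) = 158 \left(-5 + 4 \cdot \frac{1}{2}\right) = 158 \left(-5 + 2\right) = 158 \left(-3\right) = -474$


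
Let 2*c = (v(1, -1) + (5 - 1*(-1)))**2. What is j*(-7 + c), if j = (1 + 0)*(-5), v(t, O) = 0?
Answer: -55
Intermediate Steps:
c = 18 (c = (0 + (5 - 1*(-1)))**2/2 = (0 + (5 + 1))**2/2 = (0 + 6)**2/2 = (1/2)*6**2 = (1/2)*36 = 18)
j = -5 (j = 1*(-5) = -5)
j*(-7 + c) = -5*(-7 + 18) = -5*11 = -55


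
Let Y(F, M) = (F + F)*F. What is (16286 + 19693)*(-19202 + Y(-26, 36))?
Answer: -642225150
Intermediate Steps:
Y(F, M) = 2*F**2 (Y(F, M) = (2*F)*F = 2*F**2)
(16286 + 19693)*(-19202 + Y(-26, 36)) = (16286 + 19693)*(-19202 + 2*(-26)**2) = 35979*(-19202 + 2*676) = 35979*(-19202 + 1352) = 35979*(-17850) = -642225150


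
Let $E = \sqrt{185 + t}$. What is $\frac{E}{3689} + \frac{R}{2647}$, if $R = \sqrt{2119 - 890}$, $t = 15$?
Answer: $\frac{\sqrt{1229}}{2647} + \frac{10 \sqrt{2}}{3689} \approx 0.017078$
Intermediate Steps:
$R = \sqrt{1229} \approx 35.057$
$E = 10 \sqrt{2}$ ($E = \sqrt{185 + 15} = \sqrt{200} = 10 \sqrt{2} \approx 14.142$)
$\frac{E}{3689} + \frac{R}{2647} = \frac{10 \sqrt{2}}{3689} + \frac{\sqrt{1229}}{2647} = \frac{\sqrt{1229}}{2647} + \frac{10 \sqrt{2}}{3689}$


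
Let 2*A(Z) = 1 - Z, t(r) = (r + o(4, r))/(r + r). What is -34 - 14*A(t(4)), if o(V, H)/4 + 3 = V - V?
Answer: -48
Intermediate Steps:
o(V, H) = -12 (o(V, H) = -12 + 4*(V - V) = -12 + 4*0 = -12 + 0 = -12)
t(r) = (-12 + r)/(2*r) (t(r) = (r - 12)/(r + r) = (-12 + r)/((2*r)) = (-12 + r)*(1/(2*r)) = (-12 + r)/(2*r))
A(Z) = 1/2 - Z/2 (A(Z) = (1 - Z)/2 = 1/2 - Z/2)
-34 - 14*A(t(4)) = -34 - 14*(1/2 - (-12 + 4)/(4*4)) = -34 - 14*(1/2 - (-8)/(4*4)) = -34 - 14*(1/2 - 1/2*(-1)) = -34 - 14*(1/2 + 1/2) = -34 - 14*1 = -34 - 14 = -48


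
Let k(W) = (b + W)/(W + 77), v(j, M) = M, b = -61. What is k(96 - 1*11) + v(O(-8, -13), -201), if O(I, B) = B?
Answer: -5423/27 ≈ -200.85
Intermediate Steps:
k(W) = (-61 + W)/(77 + W) (k(W) = (-61 + W)/(W + 77) = (-61 + W)/(77 + W))
k(96 - 1*11) + v(O(-8, -13), -201) = (-61 + (96 - 1*11))/(77 + (96 - 1*11)) - 201 = (-61 + (96 - 11))/(77 + (96 - 11)) - 201 = (-61 + 85)/(77 + 85) - 201 = 24/162 - 201 = (1/162)*24 - 201 = 4/27 - 201 = -5423/27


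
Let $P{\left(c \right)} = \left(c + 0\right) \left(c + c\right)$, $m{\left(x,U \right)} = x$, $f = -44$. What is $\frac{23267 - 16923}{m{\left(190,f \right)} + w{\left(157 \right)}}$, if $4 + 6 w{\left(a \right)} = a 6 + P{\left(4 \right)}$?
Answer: $\frac{19032}{1055} \approx 18.04$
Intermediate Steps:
$P{\left(c \right)} = 2 c^{2}$ ($P{\left(c \right)} = c 2 c = 2 c^{2}$)
$w{\left(a \right)} = \frac{14}{3} + a$ ($w{\left(a \right)} = - \frac{2}{3} + \frac{a 6 + 2 \cdot 4^{2}}{6} = - \frac{2}{3} + \frac{6 a + 2 \cdot 16}{6} = - \frac{2}{3} + \frac{6 a + 32}{6} = - \frac{2}{3} + \frac{32 + 6 a}{6} = - \frac{2}{3} + \left(\frac{16}{3} + a\right) = \frac{14}{3} + a$)
$\frac{23267 - 16923}{m{\left(190,f \right)} + w{\left(157 \right)}} = \frac{23267 - 16923}{190 + \left(\frac{14}{3} + 157\right)} = \frac{6344}{190 + \frac{485}{3}} = \frac{6344}{\frac{1055}{3}} = 6344 \cdot \frac{3}{1055} = \frac{19032}{1055}$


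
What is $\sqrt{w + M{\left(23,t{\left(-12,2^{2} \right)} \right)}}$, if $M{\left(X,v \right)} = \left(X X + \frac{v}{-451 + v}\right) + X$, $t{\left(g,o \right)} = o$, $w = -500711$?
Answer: $\frac{i \sqrt{99936271419}}{447} \approx 707.22 i$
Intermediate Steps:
$M{\left(X,v \right)} = X + X^{2} + \frac{v}{-451 + v}$ ($M{\left(X,v \right)} = \left(X^{2} + \frac{v}{-451 + v}\right) + X = X + X^{2} + \frac{v}{-451 + v}$)
$\sqrt{w + M{\left(23,t{\left(-12,2^{2} \right)} \right)}} = \sqrt{-500711 + \frac{2^{2} - 10373 - 451 \cdot 23^{2} + 23 \cdot 2^{2} + 2^{2} \cdot 23^{2}}{-451 + 2^{2}}} = \sqrt{-500711 + \frac{4 - 10373 - 238579 + 23 \cdot 4 + 4 \cdot 529}{-451 + 4}} = \sqrt{-500711 + \frac{4 - 10373 - 238579 + 92 + 2116}{-447}} = \sqrt{-500711 - - \frac{246740}{447}} = \sqrt{-500711 + \frac{246740}{447}} = \sqrt{- \frac{223571077}{447}} = \frac{i \sqrt{99936271419}}{447}$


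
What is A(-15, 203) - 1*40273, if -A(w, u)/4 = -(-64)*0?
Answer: -40273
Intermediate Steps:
A(w, u) = 0 (A(w, u) = -(-8)*(-32*0) = -(-8)*0 = -4*0 = 0)
A(-15, 203) - 1*40273 = 0 - 1*40273 = 0 - 40273 = -40273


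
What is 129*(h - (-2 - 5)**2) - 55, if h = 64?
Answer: 1880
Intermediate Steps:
129*(h - (-2 - 5)**2) - 55 = 129*(64 - (-2 - 5)**2) - 55 = 129*(64 - 1*(-7)**2) - 55 = 129*(64 - 1*49) - 55 = 129*(64 - 49) - 55 = 129*15 - 55 = 1935 - 55 = 1880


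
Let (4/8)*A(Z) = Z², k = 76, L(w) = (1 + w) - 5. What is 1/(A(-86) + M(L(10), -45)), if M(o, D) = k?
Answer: 1/14868 ≈ 6.7258e-5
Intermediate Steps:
L(w) = -4 + w
M(o, D) = 76
A(Z) = 2*Z²
1/(A(-86) + M(L(10), -45)) = 1/(2*(-86)² + 76) = 1/(2*7396 + 76) = 1/(14792 + 76) = 1/14868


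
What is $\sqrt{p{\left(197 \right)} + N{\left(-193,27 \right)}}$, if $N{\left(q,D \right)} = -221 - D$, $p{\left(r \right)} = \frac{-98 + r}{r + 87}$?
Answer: $\frac{i \sqrt{4993643}}{142} \approx 15.737 i$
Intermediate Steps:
$p{\left(r \right)} = \frac{-98 + r}{87 + r}$
$\sqrt{p{\left(197 \right)} + N{\left(-193,27 \right)}} = \sqrt{\frac{-98 + 197}{87 + 197} - 248} = \sqrt{\frac{1}{284} \cdot 99 - 248} = \sqrt{\frac{99}{284} - 248} = \sqrt{- \frac{70333}{284}} = \frac{i \sqrt{4993643}}{142}$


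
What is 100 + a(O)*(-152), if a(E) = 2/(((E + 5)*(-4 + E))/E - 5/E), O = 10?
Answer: 1092/17 ≈ 64.235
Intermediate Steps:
a(E) = 2/(-5/E + (-4 + E)*(5 + E)/E) (a(E) = 2/(((5 + E)*(-4 + E))/E - 5/E) = 2/(((-4 + E)*(5 + E))/E - 5/E) = 2/((-4 + E)*(5 + E)/E - 5/E) = 2/(-5/E + (-4 + E)*(5 + E)/E))
100 + a(O)*(-152) = 100 + (2*10/(-25 + 10 + 10²))*(-152) = 100 + (2*10/(-25 + 10 + 100))*(-152) = 100 + (2*10/85)*(-152) = 100 + (2*10*(1/85))*(-152) = 100 + (4/17)*(-152) = 100 - 608/17 = 1092/17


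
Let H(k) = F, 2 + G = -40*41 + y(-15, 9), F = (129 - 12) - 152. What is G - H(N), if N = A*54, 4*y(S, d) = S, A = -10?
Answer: -6443/4 ≈ -1610.8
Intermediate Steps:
y(S, d) = S/4
N = -540 (N = -10*54 = -540)
F = -35 (F = 117 - 152 = -35)
G = -6583/4 (G = -2 + (-40*41 + (¼)*(-15)) = -2 + (-1640 - 15/4) = -2 - 6575/4 = -6583/4 ≈ -1645.8)
H(k) = -35
G - H(N) = -6583/4 - 1*(-35) = -6583/4 + 35 = -6443/4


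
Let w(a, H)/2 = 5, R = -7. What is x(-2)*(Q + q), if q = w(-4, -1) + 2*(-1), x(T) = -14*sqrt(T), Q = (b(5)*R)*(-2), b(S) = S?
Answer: -1092*I*sqrt(2) ≈ -1544.3*I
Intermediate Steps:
w(a, H) = 10 (w(a, H) = 2*5 = 10)
Q = 70 (Q = (5*(-7))*(-2) = -35*(-2) = 70)
q = 8 (q = 10 + 2*(-1) = 10 - 2 = 8)
x(-2)*(Q + q) = (-14*I*sqrt(2))*(70 + 8) = -14*I*sqrt(2)*78 = -1092*I*sqrt(2)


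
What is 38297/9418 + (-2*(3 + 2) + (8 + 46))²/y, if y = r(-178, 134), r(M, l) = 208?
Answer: 1637439/122434 ≈ 13.374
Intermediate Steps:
y = 208
38297/9418 + (-2*(3 + 2) + (8 + 46))²/y = 38297/9418 + (-2*(3 + 2) + (8 + 46))²/208 = 38297*(1/9418) + (-2*5 + 54)²*(1/208) = 38297/9418 + (-10 + 54)²*(1/208) = 38297/9418 + 44²*(1/208) = 38297/9418 + 1936*(1/208) = 38297/9418 + 121/13 = 1637439/122434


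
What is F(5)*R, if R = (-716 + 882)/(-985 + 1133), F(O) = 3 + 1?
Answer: 166/37 ≈ 4.4865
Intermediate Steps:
F(O) = 4
R = 83/74 (R = 166/148 = 166*(1/148) = 83/74 ≈ 1.1216)
F(5)*R = 4*(83/74) = 166/37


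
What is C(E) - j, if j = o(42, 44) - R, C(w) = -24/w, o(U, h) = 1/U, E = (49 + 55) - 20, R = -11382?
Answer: -478057/42 ≈ -11382.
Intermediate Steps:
E = 84 (E = 104 - 20 = 84)
j = 478045/42 (j = 1/42 - 1*(-11382) = 1/42 + 11382 = 478045/42 ≈ 11382.)
C(E) - j = -24/84 - 1*478045/42 = -24*1/84 - 478045/42 = -2/7 - 478045/42 = -478057/42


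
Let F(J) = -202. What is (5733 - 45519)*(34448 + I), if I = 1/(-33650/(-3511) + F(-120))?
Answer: -462951900120285/337786 ≈ -1.3705e+9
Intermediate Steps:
I = -3511/675572 (I = 1/(-33650/(-3511) - 202) = 1/(-33650*(-1/3511) - 202) = 1/(33650/3511 - 202) = 1/(-675572/3511) = -3511/675572 ≈ -0.0051971)
(5733 - 45519)*(34448 + I) = (5733 - 45519)*(34448 - 3511/675572) = -39786*23272100745/675572 = -462951900120285/337786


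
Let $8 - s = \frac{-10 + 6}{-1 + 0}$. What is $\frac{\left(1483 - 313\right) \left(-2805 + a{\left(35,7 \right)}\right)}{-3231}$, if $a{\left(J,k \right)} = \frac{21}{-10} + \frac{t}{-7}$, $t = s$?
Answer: $\frac{2554981}{2513} \approx 1016.7$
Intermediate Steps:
$s = 4$ ($s = 8 - \frac{-10 + 6}{-1 + 0} = 8 - - \frac{4}{-1} = 8 - \left(-4\right) \left(-1\right) = 8 - 4 = 4$)
$t = 4$
$a{\left(J,k \right)} = - \frac{187}{70}$ ($a{\left(J,k \right)} = \frac{21}{-10} + \frac{4}{-7} = 21 \left(- \frac{1}{10}\right) + 4 \left(- \frac{1}{7}\right) = - \frac{21}{10} - \frac{4}{7} = - \frac{187}{70}$)
$\frac{\left(1483 - 313\right) \left(-2805 + a{\left(35,7 \right)}\right)}{-3231} = \frac{\left(1483 - 313\right) \left(-2805 - \frac{187}{70}\right)}{-3231} = 1170 \left(- \frac{196537}{70}\right) \left(- \frac{1}{3231}\right) = \left(- \frac{22994829}{7}\right) \left(- \frac{1}{3231}\right) = \frac{2554981}{2513}$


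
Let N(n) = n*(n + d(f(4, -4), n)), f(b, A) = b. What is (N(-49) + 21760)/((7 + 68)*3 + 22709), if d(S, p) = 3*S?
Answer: 23573/22934 ≈ 1.0279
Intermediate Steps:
N(n) = n*(12 + n) (N(n) = n*(n + 3*4) = n*(n + 12) = n*(12 + n))
(N(-49) + 21760)/((7 + 68)*3 + 22709) = (-49*(12 - 49) + 21760)/((7 + 68)*3 + 22709) = (-49*(-37) + 21760)/(75*3 + 22709) = (1813 + 21760)/(225 + 22709) = 23573/22934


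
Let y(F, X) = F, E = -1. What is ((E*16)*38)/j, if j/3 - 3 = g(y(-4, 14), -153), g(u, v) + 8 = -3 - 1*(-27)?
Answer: -32/3 ≈ -10.667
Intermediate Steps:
g(u, v) = 16 (g(u, v) = -8 + (-3 - 1*(-27)) = -8 + (-3 + 27) = -8 + 24 = 16)
j = 57 (j = 9 + 3*16 = 9 + 48 = 57)
((E*16)*38)/j = (-1*16*38)/57 = -16*38*(1/57) = -608*1/57 = -32/3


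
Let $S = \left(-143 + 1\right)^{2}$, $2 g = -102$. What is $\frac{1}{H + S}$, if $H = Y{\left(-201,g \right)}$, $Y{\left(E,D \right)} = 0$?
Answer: $\frac{1}{20164} \approx 4.9593 \cdot 10^{-5}$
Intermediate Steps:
$g = -51$ ($g = \frac{1}{2} \left(-102\right) = -51$)
$S = 20164$ ($S = \left(-142\right)^{2} = 20164$)
$H = 0$
$\frac{1}{H + S} = \frac{1}{0 + 20164} = \frac{1}{20164}$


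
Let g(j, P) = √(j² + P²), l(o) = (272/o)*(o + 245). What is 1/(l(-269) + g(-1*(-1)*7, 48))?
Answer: -1756032/127650649 + 72361*√2353/127650649 ≈ 0.013741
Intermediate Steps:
l(o) = 272*(245 + o)/o (l(o) = (272/o)*(245 + o) = 272*(245 + o)/o)
g(j, P) = √(P² + j²)
1/(l(-269) + g(-1*(-1)*7, 48)) = 1/((272 + 66640/(-269)) + √(48² + (-1*(-1)*7)²)) = 1/((272 + 66640*(-1/269)) + √(2304 + (1*7)²)) = 1/((272 - 66640/269) + √(2304 + 7²)) = 1/(6528/269 + √(2304 + 49)) = 1/(6528/269 + √2353)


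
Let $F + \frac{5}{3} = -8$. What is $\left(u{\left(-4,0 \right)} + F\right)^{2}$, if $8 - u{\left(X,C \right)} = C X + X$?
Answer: $\frac{49}{9} \approx 5.4444$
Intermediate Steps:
$F = - \frac{29}{3}$ ($F = - \frac{5}{3} - 8 = - \frac{29}{3} \approx -9.6667$)
$u{\left(X,C \right)} = 8 - X - C X$ ($u{\left(X,C \right)} = 8 - \left(C X + X\right) = 8 - \left(X + C X\right) = 8 - X - C X$)
$\left(u{\left(-4,0 \right)} + F\right)^{2} = \left(\left(8 - -4 - 0 \left(-4\right)\right) - \frac{29}{3}\right)^{2} = \left(\left(8 + 4 + 0\right) - \frac{29}{3}\right)^{2} = \left(12 - \frac{29}{3}\right)^{2} = \left(\frac{7}{3}\right)^{2} = \frac{49}{9}$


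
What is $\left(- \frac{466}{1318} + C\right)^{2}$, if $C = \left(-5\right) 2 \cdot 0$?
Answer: $\frac{54289}{434281} \approx 0.12501$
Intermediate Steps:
$C = 0$ ($C = \left(-10\right) 0 = 0$)
$\left(- \frac{466}{1318} + C\right)^{2} = \left(- \frac{466}{1318} + 0\right)^{2} = \left(\left(-466\right) \frac{1}{1318} + 0\right)^{2} = \left(- \frac{233}{659} + 0\right)^{2} = \left(- \frac{233}{659}\right)^{2} = \frac{54289}{434281}$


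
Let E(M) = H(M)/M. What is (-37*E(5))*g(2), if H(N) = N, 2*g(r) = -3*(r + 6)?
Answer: 444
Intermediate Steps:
g(r) = -9 - 3*r/2 (g(r) = (-3*(r + 6))/2 = (-3*(6 + r))/2 = (-18 - 3*r)/2 = -9 - 3*r/2)
E(M) = 1 (E(M) = M/M = 1)
(-37*E(5))*g(2) = (-37*1)*(-9 - 3/2*2) = -37*(-9 - 3) = -37*(-12) = 444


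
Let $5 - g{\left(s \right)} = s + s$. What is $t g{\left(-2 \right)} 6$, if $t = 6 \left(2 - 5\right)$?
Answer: $-972$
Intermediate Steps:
$g{\left(s \right)} = 5 - 2 s$ ($g{\left(s \right)} = 5 - \left(s + s\right) = 5 - 2 s$)
$t = -18$ ($t = 6 \left(-3\right) = -18$)
$t g{\left(-2 \right)} 6 = - 18 \left(5 - -4\right) 6 = - 18 \left(5 + 4\right) 6 = - 18 \cdot 9 \cdot 6 = \left(-18\right) 54 = -972$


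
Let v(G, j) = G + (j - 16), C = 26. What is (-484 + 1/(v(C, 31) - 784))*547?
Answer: -196708311/743 ≈ -2.6475e+5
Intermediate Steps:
v(G, j) = -16 + G + j (v(G, j) = G + (-16 + j) = -16 + G + j)
(-484 + 1/(v(C, 31) - 784))*547 = (-484 + 1/((-16 + 26 + 31) - 784))*547 = (-484 + 1/(41 - 784))*547 = (-484 + 1/(-743))*547 = (-484 - 1/743)*547 = -359613/743*547 = -196708311/743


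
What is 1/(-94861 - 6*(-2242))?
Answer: -1/81409 ≈ -1.2284e-5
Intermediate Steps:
1/(-94861 - 6*(-2242)) = 1/(-94861 + 13452) = 1/(-81409) = -1/81409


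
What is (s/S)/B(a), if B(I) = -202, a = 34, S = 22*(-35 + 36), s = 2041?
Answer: -2041/4444 ≈ -0.45927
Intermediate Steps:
S = 22 (S = 22*1 = 22)
(s/S)/B(a) = (2041/22)/(-202) = (2041*(1/22))*(-1/202) = (2041/22)*(-1/202) = -2041/4444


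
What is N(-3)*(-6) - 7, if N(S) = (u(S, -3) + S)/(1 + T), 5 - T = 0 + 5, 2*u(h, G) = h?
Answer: 20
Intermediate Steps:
u(h, G) = h/2
T = 0 (T = 5 - (0 + 5) = 5 - 1*5 = 5 - 5 = 0)
N(S) = 3*S/2 (N(S) = (S/2 + S)/(1 + 0) = (3*S/2)/1 = (3*S/2)*1 = 3*S/2)
N(-3)*(-6) - 7 = ((3/2)*(-3))*(-6) - 7 = -9/2*(-6) - 7 = 27 - 7 = 20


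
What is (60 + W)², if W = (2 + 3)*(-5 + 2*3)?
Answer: 4225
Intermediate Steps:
W = 5 (W = 5*(-5 + 6) = 5*1 = 5)
(60 + W)² = (60 + 5)² = 65² = 4225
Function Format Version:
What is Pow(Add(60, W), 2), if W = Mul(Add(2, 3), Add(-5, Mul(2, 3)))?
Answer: 4225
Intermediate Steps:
W = 5 (W = Mul(5, Add(-5, 6)) = Mul(5, 1) = 5)
Pow(Add(60, W), 2) = Pow(Add(60, 5), 2) = Pow(65, 2) = 4225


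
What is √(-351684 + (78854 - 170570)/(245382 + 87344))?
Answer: 5*I*√389337672922698/166363 ≈ 593.03*I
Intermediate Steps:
√(-351684 + (78854 - 170570)/(245382 + 87344)) = √(-351684 - 91716/332726) = √(-351684 - 91716*1/332726) = √(-351684 - 45858/166363) = √(-58507251150/166363) = 5*I*√389337672922698/166363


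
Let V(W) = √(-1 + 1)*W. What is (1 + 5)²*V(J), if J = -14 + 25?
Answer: 0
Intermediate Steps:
J = 11
V(W) = 0 (V(W) = √0*W = 0*W = 0)
(1 + 5)²*V(J) = (1 + 5)²*0 = 6²*0 = 36*0 = 0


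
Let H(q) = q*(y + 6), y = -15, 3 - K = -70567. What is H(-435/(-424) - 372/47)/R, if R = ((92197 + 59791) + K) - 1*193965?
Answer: 45761/21103752 ≈ 0.0021684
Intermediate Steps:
K = 70570 (K = 3 - 1*(-70567) = 3 + 70567 = 70570)
R = 28593 (R = ((92197 + 59791) + 70570) - 1*193965 = (151988 + 70570) - 193965 = 222558 - 193965 = 28593)
H(q) = -9*q (H(q) = q*(-15 + 6) = q*(-9) = -9*q)
H(-435/(-424) - 372/47)/R = -9*(-435/(-424) - 372/47)/28593 = -9*(-435*(-1/424) - 372*1/47)*(1/28593) = -9*(435/424 - 372/47)*(1/28593) = -9*(-137283/19928)*(1/28593) = (1235547/19928)*(1/28593) = 45761/21103752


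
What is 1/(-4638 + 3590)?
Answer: -1/1048 ≈ -0.00095420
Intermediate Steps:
1/(-4638 + 3590) = 1/(-1048) = -1/1048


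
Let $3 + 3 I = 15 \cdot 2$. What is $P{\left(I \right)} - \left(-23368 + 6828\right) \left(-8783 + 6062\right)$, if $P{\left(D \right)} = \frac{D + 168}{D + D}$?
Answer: $- \frac{270031981}{6} \approx -4.5005 \cdot 10^{7}$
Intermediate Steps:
$I = 9$ ($I = -1 + \frac{15 \cdot 2}{3} = -1 + \frac{1}{3} \cdot 30 = -1 + 10 = 9$)
$P{\left(D \right)} = \frac{168 + D}{2 D}$
$P{\left(I \right)} - \left(-23368 + 6828\right) \left(-8783 + 6062\right) = \frac{168 + 9}{2 \cdot 9} - \left(-23368 + 6828\right) \left(-8783 + 6062\right) = \frac{1}{2} \cdot \frac{1}{9} \cdot 177 - \left(-16540\right) \left(-2721\right) = \frac{59}{6} - 45005340 = - \frac{270031981}{6}$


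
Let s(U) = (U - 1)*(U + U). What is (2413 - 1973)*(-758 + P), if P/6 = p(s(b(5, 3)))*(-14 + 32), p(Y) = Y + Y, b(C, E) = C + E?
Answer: 10310960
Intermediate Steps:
s(U) = 2*U*(-1 + U) (s(U) = (-1 + U)*(2*U) = 2*U*(-1 + U))
p(Y) = 2*Y
P = 24192 (P = 6*((2*(2*(5 + 3)*(-1 + (5 + 3))))*(-14 + 32)) = 6*((2*(2*8*(-1 + 8)))*18) = 6*((2*(2*8*7))*18) = 6*((2*112)*18) = 6*(224*18) = 6*4032 = 24192)
(2413 - 1973)*(-758 + P) = (2413 - 1973)*(-758 + 24192) = 440*23434 = 10310960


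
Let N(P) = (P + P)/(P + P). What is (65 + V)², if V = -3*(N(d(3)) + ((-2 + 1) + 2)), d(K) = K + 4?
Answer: 3481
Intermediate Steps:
d(K) = 4 + K
N(P) = 1 (N(P) = (2*P)/((2*P)) = (2*P)*(1/(2*P)) = 1)
V = -6 (V = -3*(1 + ((-2 + 1) + 2)) = -3*(1 + (-1 + 2)) = -3*(1 + 1) = -3*2 = -6)
(65 + V)² = (65 - 6)² = 59² = 3481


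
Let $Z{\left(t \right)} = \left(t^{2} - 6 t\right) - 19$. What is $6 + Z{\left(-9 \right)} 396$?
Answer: $45942$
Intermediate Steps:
$Z{\left(t \right)} = -19 + t^{2} - 6 t$
$6 + Z{\left(-9 \right)} 396 = 6 + \left(-19 + \left(-9\right)^{2} - -54\right) 396 = 6 + \left(-19 + 81 + 54\right) 396 = 6 + 116 \cdot 396 = 6 + 45936 = 45942$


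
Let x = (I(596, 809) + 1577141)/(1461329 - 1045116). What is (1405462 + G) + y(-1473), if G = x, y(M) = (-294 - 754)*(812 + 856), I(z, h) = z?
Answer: -20370546927/59459 ≈ -3.4260e+5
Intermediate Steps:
x = 225391/59459 (x = (596 + 1577141)/(1461329 - 1045116) = 1577737/416213 = 1577737*(1/416213) = 225391/59459 ≈ 3.7907)
y(M) = -1748064 (y(M) = -1048*1668 = -1748064)
G = 225391/59459 ≈ 3.7907
(1405462 + G) + y(-1473) = (1405462 + 225391/59459) - 1748064 = 83567590449/59459 - 1748064 = -20370546927/59459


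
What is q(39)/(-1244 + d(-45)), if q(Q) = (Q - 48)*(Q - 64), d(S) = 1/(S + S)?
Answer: -20250/111961 ≈ -0.18087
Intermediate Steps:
d(S) = 1/(2*S)
q(Q) = (-64 + Q)*(-48 + Q) (q(Q) = (-48 + Q)*(-64 + Q) = (-64 + Q)*(-48 + Q))
q(39)/(-1244 + d(-45)) = (3072 + 39² - 112*39)/(-1244 + (½)/(-45)) = (3072 + 1521 - 4368)/(-1244 + (½)*(-1/45)) = 225/(-1244 - 1/90) = 225/(-111961/90) = -90/111961*225 = -20250/111961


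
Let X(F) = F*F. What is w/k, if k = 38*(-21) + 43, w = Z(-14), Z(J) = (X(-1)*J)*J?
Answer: -196/755 ≈ -0.25960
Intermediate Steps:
X(F) = F²
Z(J) = J² (Z(J) = ((-1)²*J)*J = (1*J)*J = J*J = J²)
w = 196 (w = (-14)² = 196)
k = -755 (k = -798 + 43 = -755)
w/k = 196/(-755) = 196*(-1/755) = -196/755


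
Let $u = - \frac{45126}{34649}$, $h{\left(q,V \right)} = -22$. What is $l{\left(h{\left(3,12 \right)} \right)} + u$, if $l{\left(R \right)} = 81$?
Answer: $\frac{2761443}{34649} \approx 79.698$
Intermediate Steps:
$u = - \frac{45126}{34649}$ ($u = \left(-45126\right) \frac{1}{34649} = - \frac{45126}{34649} \approx -1.3024$)
$l{\left(h{\left(3,12 \right)} \right)} + u = 81 - \frac{45126}{34649} = \frac{2761443}{34649}$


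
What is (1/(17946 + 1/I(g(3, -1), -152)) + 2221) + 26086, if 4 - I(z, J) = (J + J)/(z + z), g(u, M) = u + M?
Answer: 40639822147/1435681 ≈ 28307.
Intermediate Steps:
g(u, M) = M + u
I(z, J) = 4 - J/z (I(z, J) = 4 - (J + J)/(z + z) = 4 - 2*J/(2*z) = 4 - 2*J*1/(2*z) = 4 - J/z)
(1/(17946 + 1/I(g(3, -1), -152)) + 2221) + 26086 = (1/(17946 + 1/(4 - 1*(-152)/(-1 + 3))) + 2221) + 26086 = (1/(17946 + 1/(4 - 1*(-152)/2)) + 2221) + 26086 = (1/(17946 + 1/(4 - 1*(-152)*½)) + 2221) + 26086 = (1/(17946 + 1/(4 + 76)) + 2221) + 26086 = (1/(17946 + 1/80) + 2221) + 26086 = (1/(1435681/80) + 2221) + 26086 = (80/1435681 + 2221) + 26086 = 3188647581/1435681 + 26086 = 40639822147/1435681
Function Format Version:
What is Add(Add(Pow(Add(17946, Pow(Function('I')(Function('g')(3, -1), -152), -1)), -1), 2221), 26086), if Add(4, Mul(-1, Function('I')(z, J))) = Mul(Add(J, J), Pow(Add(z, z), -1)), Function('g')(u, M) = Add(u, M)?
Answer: Rational(40639822147, 1435681) ≈ 28307.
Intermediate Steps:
Function('g')(u, M) = Add(M, u)
Function('I')(z, J) = Add(4, Mul(-1, J, Pow(z, -1))) (Function('I')(z, J) = Add(4, Mul(-1, Mul(Add(J, J), Pow(Add(z, z), -1)))) = Add(4, Mul(-1, Mul(Mul(2, J), Pow(Mul(2, z), -1)))) = Add(4, Mul(-1, Mul(Mul(2, J), Mul(Rational(1, 2), Pow(z, -1))))) = Add(4, Mul(-1, Mul(J, Pow(z, -1)))) = Add(4, Mul(-1, J, Pow(z, -1))))
Add(Add(Pow(Add(17946, Pow(Function('I')(Function('g')(3, -1), -152), -1)), -1), 2221), 26086) = Add(Add(Pow(Add(17946, Pow(Add(4, Mul(-1, -152, Pow(Add(-1, 3), -1))), -1)), -1), 2221), 26086) = Add(Add(Pow(Add(17946, Pow(Add(4, Mul(-1, -152, Pow(2, -1))), -1)), -1), 2221), 26086) = Add(Add(Pow(Add(17946, Pow(Add(4, Mul(-1, -152, Rational(1, 2))), -1)), -1), 2221), 26086) = Add(Add(Pow(Add(17946, Pow(Add(4, 76), -1)), -1), 2221), 26086) = Add(Add(Pow(Add(17946, Pow(80, -1)), -1), 2221), 26086) = Add(Add(Pow(Add(17946, Rational(1, 80)), -1), 2221), 26086) = Add(Add(Pow(Rational(1435681, 80), -1), 2221), 26086) = Add(Add(Rational(80, 1435681), 2221), 26086) = Add(Rational(3188647581, 1435681), 26086) = Rational(40639822147, 1435681)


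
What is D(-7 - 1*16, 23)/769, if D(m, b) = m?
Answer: -23/769 ≈ -0.029909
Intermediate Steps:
D(-7 - 1*16, 23)/769 = (-7 - 1*16)/769 = (-7 - 16)*(1/769) = -23*1/769 = -23/769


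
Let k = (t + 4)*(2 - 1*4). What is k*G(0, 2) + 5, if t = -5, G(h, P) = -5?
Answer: -5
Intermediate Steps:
k = 2 (k = (-5 + 4)*(2 - 1*4) = -(2 - 4) = -1*(-2) = 2)
k*G(0, 2) + 5 = 2*(-5) + 5 = -10 + 5 = -5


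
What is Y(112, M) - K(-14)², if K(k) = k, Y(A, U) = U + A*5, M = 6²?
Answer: 400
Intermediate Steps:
M = 36
Y(A, U) = U + 5*A
Y(112, M) - K(-14)² = (36 + 5*112) - 1*(-14)² = (36 + 560) - 1*196 = 596 - 196 = 400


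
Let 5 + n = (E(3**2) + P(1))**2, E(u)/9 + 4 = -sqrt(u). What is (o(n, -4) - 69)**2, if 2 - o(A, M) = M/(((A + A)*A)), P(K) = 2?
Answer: 213989484970500625/47669745131584 ≈ 4489.0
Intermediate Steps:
E(u) = -36 - 9*sqrt(u) (E(u) = -36 + 9*(-sqrt(u)) = -36 - 9*sqrt(u))
n = 3716 (n = -5 + ((-36 - 9*sqrt(3**2)) + 2)**2 = -5 + ((-36 - 9*sqrt(9)) + 2)**2 = -5 + ((-36 - 9*3) + 2)**2 = -5 + ((-36 - 27) + 2)**2 = -5 + (-63 + 2)**2 = -5 + (-61)**2 = -5 + 3721 = 3716)
o(A, M) = 2 - M/(2*A**2) (o(A, M) = 2 - M/((A + A)*A) = 2 - M/((2*A)*A) = 2 - M/(2*A**2))
(o(n, -4) - 69)**2 = ((2 - 1/2*(-4)/3716**2) - 69)**2 = ((2 - 1/2*(-4)*1/13808656) - 69)**2 = ((2 + 1/6904328) - 69)**2 = (13808657/6904328 - 69)**2 = (-462589975/6904328)**2 = 213989484970500625/47669745131584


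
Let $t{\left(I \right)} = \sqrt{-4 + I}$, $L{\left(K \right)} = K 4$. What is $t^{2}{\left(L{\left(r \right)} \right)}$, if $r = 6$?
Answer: $20$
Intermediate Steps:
$L{\left(K \right)} = 4 K$
$t^{2}{\left(L{\left(r \right)} \right)} = \left(\sqrt{-4 + 4 \cdot 6}\right)^{2} = \left(\sqrt{-4 + 24}\right)^{2} = \left(\sqrt{20}\right)^{2} = \left(2 \sqrt{5}\right)^{2} = 20$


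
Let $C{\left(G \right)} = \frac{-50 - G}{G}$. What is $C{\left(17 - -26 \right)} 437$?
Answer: $- \frac{40641}{43} \approx -945.14$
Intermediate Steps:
$C{\left(G \right)} = \frac{-50 - G}{G}$
$C{\left(17 - -26 \right)} 437 = \frac{-50 - \left(17 - -26\right)}{17 - -26} \cdot 437 = \frac{-50 - \left(17 + 26\right)}{17 + 26} \cdot 437 = \frac{-50 - 43}{43} \cdot 437 = \frac{1}{43} \left(-93\right) 437 = \left(- \frac{93}{43}\right) 437 = - \frac{40641}{43}$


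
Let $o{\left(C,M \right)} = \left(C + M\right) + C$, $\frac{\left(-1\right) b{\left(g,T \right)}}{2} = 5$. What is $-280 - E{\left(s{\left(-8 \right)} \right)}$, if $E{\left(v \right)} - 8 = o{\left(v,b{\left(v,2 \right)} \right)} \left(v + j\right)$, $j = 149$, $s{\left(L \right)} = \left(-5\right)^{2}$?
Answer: $-7248$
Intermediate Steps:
$b{\left(g,T \right)} = -10$ ($b{\left(g,T \right)} = \left(-2\right) 5 = -10$)
$o{\left(C,M \right)} = M + 2 C$
$s{\left(L \right)} = 25$
$E{\left(v \right)} = 8 + \left(-10 + 2 v\right) \left(149 + v\right)$ ($E{\left(v \right)} = 8 + \left(-10 + 2 v\right) \left(v + 149\right) = 8 + \left(-10 + 2 v\right) \left(149 + v\right)$)
$-280 - E{\left(s{\left(-8 \right)} \right)} = -280 - \left(-1482 + 2 \cdot 25^{2} + 288 \cdot 25\right) = -280 - \left(-1482 + 2 \cdot 625 + 7200\right) = -280 - \left(-1482 + 1250 + 7200\right) = -280 - 6968 = -7248$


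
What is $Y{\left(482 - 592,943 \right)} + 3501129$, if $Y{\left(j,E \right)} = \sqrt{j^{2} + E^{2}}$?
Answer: $3501129 + \sqrt{901349} \approx 3.5021 \cdot 10^{6}$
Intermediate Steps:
$Y{\left(j,E \right)} = \sqrt{E^{2} + j^{2}}$
$Y{\left(482 - 592,943 \right)} + 3501129 = \sqrt{943^{2} + \left(482 - 592\right)^{2}} + 3501129 = \sqrt{889249 + \left(482 - 592\right)^{2}} + 3501129 = \sqrt{889249 + \left(-110\right)^{2}} + 3501129 = \sqrt{889249 + 12100} + 3501129 = \sqrt{901349} + 3501129 = 3501129 + \sqrt{901349}$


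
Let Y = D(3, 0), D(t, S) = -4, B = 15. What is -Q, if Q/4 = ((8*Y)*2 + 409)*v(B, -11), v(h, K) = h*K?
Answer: 227700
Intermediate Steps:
Y = -4
v(h, K) = K*h
Q = -227700 (Q = 4*(((8*(-4))*2 + 409)*(-11*15)) = 4*((-32*2 + 409)*(-165)) = 4*((-64 + 409)*(-165)) = 4*(345*(-165)) = 4*(-56925) = -227700)
-Q = -1*(-227700) = 227700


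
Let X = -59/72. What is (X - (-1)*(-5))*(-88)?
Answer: 4609/9 ≈ 512.11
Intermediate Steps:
X = -59/72 (X = -59*1/72 = -59/72 ≈ -0.81944)
(X - (-1)*(-5))*(-88) = (-59/72 - (-1)*(-5))*(-88) = (-59/72 - 1*5)*(-88) = (-59/72 - 5)*(-88) = -419/72*(-88) = 4609/9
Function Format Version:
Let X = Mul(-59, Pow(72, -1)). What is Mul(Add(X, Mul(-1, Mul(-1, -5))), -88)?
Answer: Rational(4609, 9) ≈ 512.11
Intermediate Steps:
X = Rational(-59, 72) (X = Mul(-59, Rational(1, 72)) = Rational(-59, 72) ≈ -0.81944)
Mul(Add(X, Mul(-1, Mul(-1, -5))), -88) = Mul(Add(Rational(-59, 72), Mul(-1, Mul(-1, -5))), -88) = Mul(Add(Rational(-59, 72), Mul(-1, 5)), -88) = Mul(Add(Rational(-59, 72), -5), -88) = Mul(Rational(-419, 72), -88) = Rational(4609, 9)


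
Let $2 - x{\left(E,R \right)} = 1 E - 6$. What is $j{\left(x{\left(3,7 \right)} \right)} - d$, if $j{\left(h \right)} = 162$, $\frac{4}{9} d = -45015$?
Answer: $\frac{405783}{4} \approx 1.0145 \cdot 10^{5}$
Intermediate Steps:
$d = - \frac{405135}{4}$ ($d = \frac{9}{4} \left(-45015\right) = - \frac{405135}{4} \approx -1.0128 \cdot 10^{5}$)
$x{\left(E,R \right)} = 8 - E$ ($x{\left(E,R \right)} = 2 - \left(1 E - 6\right) = 2 - \left(E - 6\right) = 2 - \left(-6 + E\right) = 8 - E$)
$j{\left(x{\left(3,7 \right)} \right)} - d = 162 - - \frac{405135}{4} = 162 + \frac{405135}{4} = \frac{405783}{4}$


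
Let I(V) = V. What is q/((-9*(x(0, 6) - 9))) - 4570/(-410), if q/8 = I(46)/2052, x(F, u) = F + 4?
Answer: 10553617/946485 ≈ 11.150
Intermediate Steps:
x(F, u) = 4 + F
q = 92/513 (q = 8*(46/2052) = 8*(46*(1/2052)) = 8*(23/1026) = 92/513 ≈ 0.17934)
q/((-9*(x(0, 6) - 9))) - 4570/(-410) = 92/(513*((-9*((4 + 0) - 9)))) - 4570/(-410) = 92/(513*((-9*(4 - 9)))) - 4570*(-1/410) = 92/(513*((-9*(-5)))) + 457/41 = (92/513)/45 + 457/41 = (92/513)*(1/45) + 457/41 = 92/23085 + 457/41 = 10553617/946485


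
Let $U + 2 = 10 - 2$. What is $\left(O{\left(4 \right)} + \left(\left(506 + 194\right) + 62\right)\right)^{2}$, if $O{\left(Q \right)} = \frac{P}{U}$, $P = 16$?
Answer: $\frac{5262436}{9} \approx 5.8472 \cdot 10^{5}$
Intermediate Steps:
$U = 6$ ($U = -2 + \left(10 - 2\right) = -2 + 8 = 6$)
$O{\left(Q \right)} = \frac{8}{3}$ ($O{\left(Q \right)} = \frac{16}{6} = 16 \cdot \frac{1}{6} = \frac{8}{3}$)
$\left(O{\left(4 \right)} + \left(\left(506 + 194\right) + 62\right)\right)^{2} = \left(\frac{8}{3} + \left(\left(506 + 194\right) + 62\right)\right)^{2} = \left(\frac{8}{3} + \left(700 + 62\right)\right)^{2} = \left(\frac{8}{3} + 762\right)^{2} = \left(\frac{2294}{3}\right)^{2} = \frac{5262436}{9}$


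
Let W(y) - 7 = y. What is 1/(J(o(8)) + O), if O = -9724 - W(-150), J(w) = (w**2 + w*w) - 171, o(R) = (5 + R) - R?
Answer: -1/9702 ≈ -0.00010307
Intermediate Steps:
W(y) = 7 + y
o(R) = 5
J(w) = -171 + 2*w**2 (J(w) = (w**2 + w**2) - 171 = 2*w**2 - 171 = -171 + 2*w**2)
O = -9581 (O = -9724 - (7 - 150) = -9724 - 1*(-143) = -9724 + 143 = -9581)
1/(J(o(8)) + O) = 1/((-171 + 2*5**2) - 9581) = 1/((-171 + 2*25) - 9581) = 1/((-171 + 50) - 9581) = 1/(-121 - 9581) = 1/(-9702) = -1/9702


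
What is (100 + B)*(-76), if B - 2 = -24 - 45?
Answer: -2508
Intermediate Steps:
B = -67 (B = 2 + (-24 - 45) = 2 - 69 = -67)
(100 + B)*(-76) = (100 - 67)*(-76) = 33*(-76) = -2508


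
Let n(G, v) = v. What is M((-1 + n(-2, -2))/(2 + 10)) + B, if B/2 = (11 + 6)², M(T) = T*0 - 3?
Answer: 575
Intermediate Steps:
M(T) = -3 (M(T) = 0 - 3 = -3)
B = 578 (B = 2*(11 + 6)² = 2*17² = 2*289 = 578)
M((-1 + n(-2, -2))/(2 + 10)) + B = -3 + 578 = 575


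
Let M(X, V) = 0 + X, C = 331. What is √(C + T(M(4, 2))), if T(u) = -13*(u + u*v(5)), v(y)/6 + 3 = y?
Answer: I*√345 ≈ 18.574*I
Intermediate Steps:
M(X, V) = X
v(y) = -18 + 6*y
T(u) = -169*u (T(u) = -13*(u + u*(-18 + 6*5)) = -13*(u + u*(-18 + 30)) = -13*(u + u*12) = -13*(u + 12*u) = -169*u)
√(C + T(M(4, 2))) = √(331 - 169*4) = √(331 - 676) = √(-345) = I*√345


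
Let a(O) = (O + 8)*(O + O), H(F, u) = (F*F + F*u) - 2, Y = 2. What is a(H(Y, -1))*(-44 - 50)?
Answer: 0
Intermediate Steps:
H(F, u) = -2 + F**2 + F*u (H(F, u) = (F**2 + F*u) - 2 = -2 + F**2 + F*u)
a(O) = 2*O*(8 + O) (a(O) = (8 + O)*(2*O) = 2*O*(8 + O))
a(H(Y, -1))*(-44 - 50) = (2*(-2 + 2**2 + 2*(-1))*(8 + (-2 + 2**2 + 2*(-1))))*(-44 - 50) = (2*(-2 + 4 - 2)*(8 + (-2 + 4 - 2)))*(-94) = (2*0*(8 + 0))*(-94) = (2*0*8)*(-94) = 0*(-94) = 0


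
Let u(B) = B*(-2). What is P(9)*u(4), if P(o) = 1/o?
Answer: -8/9 ≈ -0.88889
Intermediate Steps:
u(B) = -2*B
P(9)*u(4) = (-2*4)/9 = (⅑)*(-8) = -8/9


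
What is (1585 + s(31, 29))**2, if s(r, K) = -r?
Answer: 2414916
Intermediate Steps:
(1585 + s(31, 29))**2 = (1585 - 1*31)**2 = (1585 - 31)**2 = 1554**2 = 2414916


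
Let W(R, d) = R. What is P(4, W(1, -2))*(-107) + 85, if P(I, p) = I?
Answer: -343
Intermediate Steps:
P(4, W(1, -2))*(-107) + 85 = 4*(-107) + 85 = -428 + 85 = -343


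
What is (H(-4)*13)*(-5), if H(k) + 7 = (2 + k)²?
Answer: 195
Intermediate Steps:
H(k) = -7 + (2 + k)²
(H(-4)*13)*(-5) = ((-7 + (2 - 4)²)*13)*(-5) = ((-7 + (-2)²)*13)*(-5) = ((-7 + 4)*13)*(-5) = -3*13*(-5) = -39*(-5) = 195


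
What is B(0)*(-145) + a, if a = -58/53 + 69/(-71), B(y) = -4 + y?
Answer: 2174765/3763 ≈ 577.93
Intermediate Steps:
a = -7775/3763 (a = -58*1/53 + 69*(-1/71) = -58/53 - 69/71 = -7775/3763 ≈ -2.0662)
B(0)*(-145) + a = (-4 + 0)*(-145) - 7775/3763 = -4*(-145) - 7775/3763 = 580 - 7775/3763 = 2174765/3763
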